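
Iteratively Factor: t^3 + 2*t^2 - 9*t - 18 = (t - 3)*(t^2 + 5*t + 6) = (t - 3)*(t + 3)*(t + 2)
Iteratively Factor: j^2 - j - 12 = (j + 3)*(j - 4)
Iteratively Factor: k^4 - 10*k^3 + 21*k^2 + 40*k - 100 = (k - 5)*(k^3 - 5*k^2 - 4*k + 20) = (k - 5)*(k + 2)*(k^2 - 7*k + 10) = (k - 5)*(k - 2)*(k + 2)*(k - 5)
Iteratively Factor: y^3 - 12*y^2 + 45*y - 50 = (y - 5)*(y^2 - 7*y + 10) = (y - 5)^2*(y - 2)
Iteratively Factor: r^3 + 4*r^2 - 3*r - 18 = (r + 3)*(r^2 + r - 6) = (r + 3)^2*(r - 2)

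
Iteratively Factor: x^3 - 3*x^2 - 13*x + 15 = (x - 5)*(x^2 + 2*x - 3) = (x - 5)*(x - 1)*(x + 3)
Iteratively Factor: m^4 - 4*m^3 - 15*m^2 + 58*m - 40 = (m - 5)*(m^3 + m^2 - 10*m + 8) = (m - 5)*(m + 4)*(m^2 - 3*m + 2) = (m - 5)*(m - 2)*(m + 4)*(m - 1)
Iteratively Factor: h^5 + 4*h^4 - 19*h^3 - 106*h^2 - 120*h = (h + 2)*(h^4 + 2*h^3 - 23*h^2 - 60*h) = (h - 5)*(h + 2)*(h^3 + 7*h^2 + 12*h) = (h - 5)*(h + 2)*(h + 3)*(h^2 + 4*h) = (h - 5)*(h + 2)*(h + 3)*(h + 4)*(h)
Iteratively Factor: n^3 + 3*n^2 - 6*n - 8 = (n + 1)*(n^2 + 2*n - 8) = (n + 1)*(n + 4)*(n - 2)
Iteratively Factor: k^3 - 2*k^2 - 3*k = (k)*(k^2 - 2*k - 3) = k*(k - 3)*(k + 1)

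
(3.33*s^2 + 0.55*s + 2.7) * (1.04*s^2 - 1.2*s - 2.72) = 3.4632*s^4 - 3.424*s^3 - 6.9096*s^2 - 4.736*s - 7.344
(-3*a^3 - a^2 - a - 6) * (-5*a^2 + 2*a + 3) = 15*a^5 - a^4 - 6*a^3 + 25*a^2 - 15*a - 18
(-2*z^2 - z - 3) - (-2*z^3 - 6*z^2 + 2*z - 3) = 2*z^3 + 4*z^2 - 3*z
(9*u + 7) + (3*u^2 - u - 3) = 3*u^2 + 8*u + 4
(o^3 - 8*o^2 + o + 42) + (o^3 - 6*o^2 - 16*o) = 2*o^3 - 14*o^2 - 15*o + 42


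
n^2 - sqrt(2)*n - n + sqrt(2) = (n - 1)*(n - sqrt(2))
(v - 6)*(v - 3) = v^2 - 9*v + 18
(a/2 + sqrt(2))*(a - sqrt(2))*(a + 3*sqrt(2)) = a^3/2 + 2*sqrt(2)*a^2 + a - 6*sqrt(2)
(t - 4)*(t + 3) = t^2 - t - 12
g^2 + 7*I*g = g*(g + 7*I)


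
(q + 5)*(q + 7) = q^2 + 12*q + 35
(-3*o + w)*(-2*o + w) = 6*o^2 - 5*o*w + w^2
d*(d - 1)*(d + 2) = d^3 + d^2 - 2*d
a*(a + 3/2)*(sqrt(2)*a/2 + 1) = sqrt(2)*a^3/2 + a^2 + 3*sqrt(2)*a^2/4 + 3*a/2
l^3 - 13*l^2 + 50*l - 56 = (l - 7)*(l - 4)*(l - 2)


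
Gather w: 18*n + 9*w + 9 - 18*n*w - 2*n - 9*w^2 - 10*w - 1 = 16*n - 9*w^2 + w*(-18*n - 1) + 8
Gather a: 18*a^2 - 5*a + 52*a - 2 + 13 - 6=18*a^2 + 47*a + 5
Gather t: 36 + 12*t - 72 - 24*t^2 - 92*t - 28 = -24*t^2 - 80*t - 64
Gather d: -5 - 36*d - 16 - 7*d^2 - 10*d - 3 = -7*d^2 - 46*d - 24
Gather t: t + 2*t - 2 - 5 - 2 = 3*t - 9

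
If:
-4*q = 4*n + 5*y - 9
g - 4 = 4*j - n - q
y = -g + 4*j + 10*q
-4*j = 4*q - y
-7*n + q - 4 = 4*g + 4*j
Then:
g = 696/101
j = -27/404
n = -435/101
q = 116/101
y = 437/101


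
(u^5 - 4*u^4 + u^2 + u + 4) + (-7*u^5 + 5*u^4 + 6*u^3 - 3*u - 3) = -6*u^5 + u^4 + 6*u^3 + u^2 - 2*u + 1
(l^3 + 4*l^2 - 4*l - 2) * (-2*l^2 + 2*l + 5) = -2*l^5 - 6*l^4 + 21*l^3 + 16*l^2 - 24*l - 10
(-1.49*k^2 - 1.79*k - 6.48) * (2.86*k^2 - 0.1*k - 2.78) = -4.2614*k^4 - 4.9704*k^3 - 14.2116*k^2 + 5.6242*k + 18.0144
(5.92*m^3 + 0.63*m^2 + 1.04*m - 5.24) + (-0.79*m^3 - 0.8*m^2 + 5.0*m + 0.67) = 5.13*m^3 - 0.17*m^2 + 6.04*m - 4.57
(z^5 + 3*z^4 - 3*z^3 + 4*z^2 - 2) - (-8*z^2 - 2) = z^5 + 3*z^4 - 3*z^3 + 12*z^2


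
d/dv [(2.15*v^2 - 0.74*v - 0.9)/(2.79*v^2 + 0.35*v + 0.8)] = (2.8171*v^2 + 8.462*v - 0.277)/(7.7841*v^4 + 1.953*v^3 + 4.5865*v^2 + 0.56*v + 0.64)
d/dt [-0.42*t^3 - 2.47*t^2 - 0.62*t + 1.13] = -1.26*t^2 - 4.94*t - 0.62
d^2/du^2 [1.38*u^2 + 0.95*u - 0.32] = 2.76000000000000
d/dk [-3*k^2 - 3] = -6*k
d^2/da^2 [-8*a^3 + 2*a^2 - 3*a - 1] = 4 - 48*a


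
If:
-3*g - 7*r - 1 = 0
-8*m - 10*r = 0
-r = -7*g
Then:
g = -1/52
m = 35/208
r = -7/52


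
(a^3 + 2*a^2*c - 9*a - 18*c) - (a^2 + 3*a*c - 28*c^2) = a^3 + 2*a^2*c - a^2 - 3*a*c - 9*a + 28*c^2 - 18*c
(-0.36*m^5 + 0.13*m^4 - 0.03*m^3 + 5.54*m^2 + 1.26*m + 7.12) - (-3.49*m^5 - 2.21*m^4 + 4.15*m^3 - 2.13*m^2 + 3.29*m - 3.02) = 3.13*m^5 + 2.34*m^4 - 4.18*m^3 + 7.67*m^2 - 2.03*m + 10.14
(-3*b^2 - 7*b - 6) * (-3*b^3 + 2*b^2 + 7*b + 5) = 9*b^5 + 15*b^4 - 17*b^3 - 76*b^2 - 77*b - 30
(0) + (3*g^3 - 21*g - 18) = 3*g^3 - 21*g - 18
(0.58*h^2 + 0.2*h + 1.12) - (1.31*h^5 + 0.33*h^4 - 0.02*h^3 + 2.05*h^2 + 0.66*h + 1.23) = -1.31*h^5 - 0.33*h^4 + 0.02*h^3 - 1.47*h^2 - 0.46*h - 0.11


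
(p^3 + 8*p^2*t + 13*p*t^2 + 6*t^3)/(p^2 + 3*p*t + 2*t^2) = (p^2 + 7*p*t + 6*t^2)/(p + 2*t)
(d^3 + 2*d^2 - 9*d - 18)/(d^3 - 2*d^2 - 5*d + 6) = (d + 3)/(d - 1)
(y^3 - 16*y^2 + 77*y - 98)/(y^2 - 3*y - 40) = (-y^3 + 16*y^2 - 77*y + 98)/(-y^2 + 3*y + 40)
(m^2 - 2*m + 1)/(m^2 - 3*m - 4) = (-m^2 + 2*m - 1)/(-m^2 + 3*m + 4)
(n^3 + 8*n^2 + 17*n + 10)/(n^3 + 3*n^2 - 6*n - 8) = (n^2 + 7*n + 10)/(n^2 + 2*n - 8)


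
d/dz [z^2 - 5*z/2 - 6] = 2*z - 5/2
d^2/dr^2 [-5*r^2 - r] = -10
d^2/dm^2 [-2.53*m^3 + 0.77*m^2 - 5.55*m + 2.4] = 1.54 - 15.18*m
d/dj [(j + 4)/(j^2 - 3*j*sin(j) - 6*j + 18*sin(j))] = (3*j^2*cos(j) - j^2 - 6*j*cos(j) - 8*j + 30*sin(j) - 72*cos(j) + 24)/((j - 6)^2*(j - 3*sin(j))^2)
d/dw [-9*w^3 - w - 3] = -27*w^2 - 1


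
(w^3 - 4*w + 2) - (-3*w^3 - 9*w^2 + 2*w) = 4*w^3 + 9*w^2 - 6*w + 2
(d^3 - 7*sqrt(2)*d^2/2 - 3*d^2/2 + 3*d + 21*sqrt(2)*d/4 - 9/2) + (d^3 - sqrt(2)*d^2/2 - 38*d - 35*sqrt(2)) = 2*d^3 - 4*sqrt(2)*d^2 - 3*d^2/2 - 35*d + 21*sqrt(2)*d/4 - 35*sqrt(2) - 9/2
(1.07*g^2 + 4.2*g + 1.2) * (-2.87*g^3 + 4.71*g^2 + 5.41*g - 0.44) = -3.0709*g^5 - 7.0143*g^4 + 22.1267*g^3 + 27.9032*g^2 + 4.644*g - 0.528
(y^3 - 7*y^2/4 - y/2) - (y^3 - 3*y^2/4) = -y^2 - y/2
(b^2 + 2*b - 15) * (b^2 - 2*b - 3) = b^4 - 22*b^2 + 24*b + 45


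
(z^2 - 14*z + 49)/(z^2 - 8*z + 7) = (z - 7)/(z - 1)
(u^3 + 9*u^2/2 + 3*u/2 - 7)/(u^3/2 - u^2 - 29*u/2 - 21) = (2*u^2 + 5*u - 7)/(u^2 - 4*u - 21)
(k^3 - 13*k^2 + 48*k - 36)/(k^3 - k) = (k^2 - 12*k + 36)/(k*(k + 1))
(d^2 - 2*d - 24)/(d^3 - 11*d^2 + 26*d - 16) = (d^2 - 2*d - 24)/(d^3 - 11*d^2 + 26*d - 16)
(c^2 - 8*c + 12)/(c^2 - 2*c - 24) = (c - 2)/(c + 4)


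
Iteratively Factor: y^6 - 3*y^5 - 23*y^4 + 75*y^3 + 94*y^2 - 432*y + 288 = (y - 1)*(y^5 - 2*y^4 - 25*y^3 + 50*y^2 + 144*y - 288) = (y - 3)*(y - 1)*(y^4 + y^3 - 22*y^2 - 16*y + 96) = (y - 3)*(y - 2)*(y - 1)*(y^3 + 3*y^2 - 16*y - 48) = (y - 3)*(y - 2)*(y - 1)*(y + 3)*(y^2 - 16) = (y - 4)*(y - 3)*(y - 2)*(y - 1)*(y + 3)*(y + 4)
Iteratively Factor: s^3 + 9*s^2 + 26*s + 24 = (s + 3)*(s^2 + 6*s + 8) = (s + 3)*(s + 4)*(s + 2)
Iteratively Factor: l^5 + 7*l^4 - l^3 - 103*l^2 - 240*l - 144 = (l + 4)*(l^4 + 3*l^3 - 13*l^2 - 51*l - 36) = (l - 4)*(l + 4)*(l^3 + 7*l^2 + 15*l + 9) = (l - 4)*(l + 3)*(l + 4)*(l^2 + 4*l + 3) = (l - 4)*(l + 1)*(l + 3)*(l + 4)*(l + 3)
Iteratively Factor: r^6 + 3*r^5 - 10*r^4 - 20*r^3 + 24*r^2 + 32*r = (r - 2)*(r^5 + 5*r^4 - 20*r^2 - 16*r) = r*(r - 2)*(r^4 + 5*r^3 - 20*r - 16) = r*(r - 2)^2*(r^3 + 7*r^2 + 14*r + 8) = r*(r - 2)^2*(r + 2)*(r^2 + 5*r + 4) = r*(r - 2)^2*(r + 1)*(r + 2)*(r + 4)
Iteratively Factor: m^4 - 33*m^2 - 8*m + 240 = (m - 5)*(m^3 + 5*m^2 - 8*m - 48) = (m - 5)*(m - 3)*(m^2 + 8*m + 16) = (m - 5)*(m - 3)*(m + 4)*(m + 4)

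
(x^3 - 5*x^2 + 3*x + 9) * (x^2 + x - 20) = x^5 - 4*x^4 - 22*x^3 + 112*x^2 - 51*x - 180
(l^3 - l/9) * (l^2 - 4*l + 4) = l^5 - 4*l^4 + 35*l^3/9 + 4*l^2/9 - 4*l/9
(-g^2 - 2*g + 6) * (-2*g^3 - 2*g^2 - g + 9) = 2*g^5 + 6*g^4 - 7*g^3 - 19*g^2 - 24*g + 54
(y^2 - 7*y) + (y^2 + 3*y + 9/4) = 2*y^2 - 4*y + 9/4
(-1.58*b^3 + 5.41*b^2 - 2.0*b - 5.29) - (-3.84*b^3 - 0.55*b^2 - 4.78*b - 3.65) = 2.26*b^3 + 5.96*b^2 + 2.78*b - 1.64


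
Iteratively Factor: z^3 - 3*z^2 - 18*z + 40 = (z - 2)*(z^2 - z - 20) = (z - 2)*(z + 4)*(z - 5)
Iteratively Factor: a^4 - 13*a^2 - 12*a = (a - 4)*(a^3 + 4*a^2 + 3*a) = a*(a - 4)*(a^2 + 4*a + 3) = a*(a - 4)*(a + 3)*(a + 1)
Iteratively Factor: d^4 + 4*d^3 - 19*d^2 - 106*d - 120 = (d + 3)*(d^3 + d^2 - 22*d - 40) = (d + 2)*(d + 3)*(d^2 - d - 20) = (d - 5)*(d + 2)*(d + 3)*(d + 4)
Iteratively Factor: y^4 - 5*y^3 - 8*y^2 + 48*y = (y + 3)*(y^3 - 8*y^2 + 16*y) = (y - 4)*(y + 3)*(y^2 - 4*y) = (y - 4)^2*(y + 3)*(y)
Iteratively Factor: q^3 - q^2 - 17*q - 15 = (q + 1)*(q^2 - 2*q - 15) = (q + 1)*(q + 3)*(q - 5)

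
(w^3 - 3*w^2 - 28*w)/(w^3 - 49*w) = (w + 4)/(w + 7)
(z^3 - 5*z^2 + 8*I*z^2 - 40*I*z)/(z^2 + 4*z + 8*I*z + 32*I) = z*(z - 5)/(z + 4)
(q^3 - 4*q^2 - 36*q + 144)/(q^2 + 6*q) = q - 10 + 24/q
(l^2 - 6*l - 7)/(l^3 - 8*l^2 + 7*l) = (l + 1)/(l*(l - 1))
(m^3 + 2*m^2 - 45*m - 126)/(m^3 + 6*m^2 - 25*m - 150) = (m^2 - 4*m - 21)/(m^2 - 25)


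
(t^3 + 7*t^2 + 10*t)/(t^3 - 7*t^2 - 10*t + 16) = t*(t + 5)/(t^2 - 9*t + 8)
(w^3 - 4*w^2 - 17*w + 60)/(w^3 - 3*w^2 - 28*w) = (w^2 - 8*w + 15)/(w*(w - 7))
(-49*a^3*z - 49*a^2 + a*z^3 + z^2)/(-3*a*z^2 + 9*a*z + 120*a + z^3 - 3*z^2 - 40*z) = (49*a^3*z + 49*a^2 - a*z^3 - z^2)/(3*a*z^2 - 9*a*z - 120*a - z^3 + 3*z^2 + 40*z)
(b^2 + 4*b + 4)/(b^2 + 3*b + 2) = (b + 2)/(b + 1)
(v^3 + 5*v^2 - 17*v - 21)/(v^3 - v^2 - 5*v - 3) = (v + 7)/(v + 1)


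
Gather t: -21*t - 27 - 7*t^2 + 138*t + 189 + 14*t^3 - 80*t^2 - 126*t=14*t^3 - 87*t^2 - 9*t + 162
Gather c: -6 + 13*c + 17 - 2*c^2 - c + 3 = -2*c^2 + 12*c + 14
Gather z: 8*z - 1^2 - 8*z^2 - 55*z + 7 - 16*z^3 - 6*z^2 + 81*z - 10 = -16*z^3 - 14*z^2 + 34*z - 4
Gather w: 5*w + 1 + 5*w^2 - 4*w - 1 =5*w^2 + w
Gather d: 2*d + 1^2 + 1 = 2*d + 2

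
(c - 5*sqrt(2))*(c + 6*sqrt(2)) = c^2 + sqrt(2)*c - 60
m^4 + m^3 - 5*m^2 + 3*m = m*(m - 1)^2*(m + 3)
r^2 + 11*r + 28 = (r + 4)*(r + 7)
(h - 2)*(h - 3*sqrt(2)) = h^2 - 3*sqrt(2)*h - 2*h + 6*sqrt(2)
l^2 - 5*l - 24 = (l - 8)*(l + 3)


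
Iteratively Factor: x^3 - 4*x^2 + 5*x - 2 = (x - 1)*(x^2 - 3*x + 2) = (x - 2)*(x - 1)*(x - 1)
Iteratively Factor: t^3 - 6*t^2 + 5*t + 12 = (t - 4)*(t^2 - 2*t - 3) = (t - 4)*(t - 3)*(t + 1)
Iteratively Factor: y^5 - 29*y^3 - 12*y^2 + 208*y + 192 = (y + 3)*(y^4 - 3*y^3 - 20*y^2 + 48*y + 64) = (y - 4)*(y + 3)*(y^3 + y^2 - 16*y - 16) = (y - 4)*(y + 1)*(y + 3)*(y^2 - 16) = (y - 4)*(y + 1)*(y + 3)*(y + 4)*(y - 4)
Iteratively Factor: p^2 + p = (p)*(p + 1)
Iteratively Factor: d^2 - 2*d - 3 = (d + 1)*(d - 3)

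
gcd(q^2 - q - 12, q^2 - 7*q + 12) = q - 4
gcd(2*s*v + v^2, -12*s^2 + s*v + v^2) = 1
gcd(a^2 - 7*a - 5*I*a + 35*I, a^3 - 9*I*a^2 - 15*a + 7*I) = 1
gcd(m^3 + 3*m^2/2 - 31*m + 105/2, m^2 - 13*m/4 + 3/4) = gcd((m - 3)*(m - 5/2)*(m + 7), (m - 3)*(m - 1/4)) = m - 3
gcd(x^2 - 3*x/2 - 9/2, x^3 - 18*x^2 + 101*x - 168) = x - 3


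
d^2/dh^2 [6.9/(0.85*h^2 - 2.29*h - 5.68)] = (9.9705*h^2 - 26.8617*h - 6.9*(1.7*h - 2.29)*(3.4*h - 4.58) - 66.6264)/(-0.85*h^2 + 2.29*h + 5.68)^3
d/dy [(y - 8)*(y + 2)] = 2*y - 6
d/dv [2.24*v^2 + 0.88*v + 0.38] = 4.48*v + 0.88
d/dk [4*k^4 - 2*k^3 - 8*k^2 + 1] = 2*k*(8*k^2 - 3*k - 8)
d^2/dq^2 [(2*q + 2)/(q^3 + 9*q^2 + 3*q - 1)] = 12*(3*(q + 1)*(q^2 + 6*q + 1)^2 - (q^2 + 6*q + (q + 1)*(q + 3) + 1)*(q^3 + 9*q^2 + 3*q - 1))/(q^3 + 9*q^2 + 3*q - 1)^3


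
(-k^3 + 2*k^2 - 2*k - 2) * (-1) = k^3 - 2*k^2 + 2*k + 2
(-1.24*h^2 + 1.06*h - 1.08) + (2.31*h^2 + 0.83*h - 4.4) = 1.07*h^2 + 1.89*h - 5.48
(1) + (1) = 2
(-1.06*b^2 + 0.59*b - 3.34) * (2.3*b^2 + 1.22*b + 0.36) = -2.438*b^4 + 0.0637999999999996*b^3 - 7.3438*b^2 - 3.8624*b - 1.2024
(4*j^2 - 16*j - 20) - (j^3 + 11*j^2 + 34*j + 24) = -j^3 - 7*j^2 - 50*j - 44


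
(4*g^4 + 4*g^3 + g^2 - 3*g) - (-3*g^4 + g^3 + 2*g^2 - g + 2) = 7*g^4 + 3*g^3 - g^2 - 2*g - 2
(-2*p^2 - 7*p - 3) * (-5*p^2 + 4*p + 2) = 10*p^4 + 27*p^3 - 17*p^2 - 26*p - 6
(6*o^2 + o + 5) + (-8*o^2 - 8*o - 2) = -2*o^2 - 7*o + 3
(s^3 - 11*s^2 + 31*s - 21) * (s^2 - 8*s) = s^5 - 19*s^4 + 119*s^3 - 269*s^2 + 168*s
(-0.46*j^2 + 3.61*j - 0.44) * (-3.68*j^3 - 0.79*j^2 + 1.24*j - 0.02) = 1.6928*j^5 - 12.9214*j^4 - 1.8031*j^3 + 4.8332*j^2 - 0.6178*j + 0.0088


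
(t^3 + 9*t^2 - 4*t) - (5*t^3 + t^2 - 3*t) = -4*t^3 + 8*t^2 - t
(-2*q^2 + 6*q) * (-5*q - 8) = 10*q^3 - 14*q^2 - 48*q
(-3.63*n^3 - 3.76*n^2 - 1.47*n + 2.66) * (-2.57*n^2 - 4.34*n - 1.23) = 9.3291*n^5 + 25.4174*n^4 + 24.5612*n^3 + 4.1684*n^2 - 9.7363*n - 3.2718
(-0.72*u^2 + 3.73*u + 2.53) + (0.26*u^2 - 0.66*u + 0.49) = -0.46*u^2 + 3.07*u + 3.02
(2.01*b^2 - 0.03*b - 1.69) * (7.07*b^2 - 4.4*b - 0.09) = 14.2107*b^4 - 9.0561*b^3 - 11.9972*b^2 + 7.4387*b + 0.1521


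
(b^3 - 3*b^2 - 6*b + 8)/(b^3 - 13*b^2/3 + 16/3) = 3*(b^2 + b - 2)/(3*b^2 - b - 4)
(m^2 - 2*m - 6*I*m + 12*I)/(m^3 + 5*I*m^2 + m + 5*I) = (m^2 - 2*m - 6*I*m + 12*I)/(m^3 + 5*I*m^2 + m + 5*I)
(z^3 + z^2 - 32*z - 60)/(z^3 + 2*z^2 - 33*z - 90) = (z + 2)/(z + 3)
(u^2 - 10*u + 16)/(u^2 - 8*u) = (u - 2)/u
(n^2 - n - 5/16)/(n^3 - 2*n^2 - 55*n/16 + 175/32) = 2*(4*n + 1)/(8*n^2 - 6*n - 35)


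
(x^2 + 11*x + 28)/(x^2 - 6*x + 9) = (x^2 + 11*x + 28)/(x^2 - 6*x + 9)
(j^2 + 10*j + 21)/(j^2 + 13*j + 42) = (j + 3)/(j + 6)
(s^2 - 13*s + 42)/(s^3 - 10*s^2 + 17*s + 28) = (s - 6)/(s^2 - 3*s - 4)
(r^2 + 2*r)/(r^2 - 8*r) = (r + 2)/(r - 8)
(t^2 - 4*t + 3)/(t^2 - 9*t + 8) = (t - 3)/(t - 8)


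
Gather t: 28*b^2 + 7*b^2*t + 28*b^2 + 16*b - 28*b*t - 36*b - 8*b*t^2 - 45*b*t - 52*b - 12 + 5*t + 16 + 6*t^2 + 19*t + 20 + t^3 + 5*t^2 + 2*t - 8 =56*b^2 - 72*b + t^3 + t^2*(11 - 8*b) + t*(7*b^2 - 73*b + 26) + 16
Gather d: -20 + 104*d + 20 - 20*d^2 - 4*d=-20*d^2 + 100*d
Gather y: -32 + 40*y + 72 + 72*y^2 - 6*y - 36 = 72*y^2 + 34*y + 4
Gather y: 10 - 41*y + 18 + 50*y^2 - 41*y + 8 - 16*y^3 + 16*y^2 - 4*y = -16*y^3 + 66*y^2 - 86*y + 36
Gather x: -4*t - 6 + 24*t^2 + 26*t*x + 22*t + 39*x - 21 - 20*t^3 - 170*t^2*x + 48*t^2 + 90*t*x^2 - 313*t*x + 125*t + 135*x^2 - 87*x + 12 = -20*t^3 + 72*t^2 + 143*t + x^2*(90*t + 135) + x*(-170*t^2 - 287*t - 48) - 15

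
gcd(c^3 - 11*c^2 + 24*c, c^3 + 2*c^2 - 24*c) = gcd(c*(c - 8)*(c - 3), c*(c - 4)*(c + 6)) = c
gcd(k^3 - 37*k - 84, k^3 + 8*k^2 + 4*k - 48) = k + 4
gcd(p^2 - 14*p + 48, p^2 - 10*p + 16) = p - 8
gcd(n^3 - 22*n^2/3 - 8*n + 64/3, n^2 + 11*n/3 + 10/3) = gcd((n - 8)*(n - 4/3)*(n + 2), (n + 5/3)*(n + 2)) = n + 2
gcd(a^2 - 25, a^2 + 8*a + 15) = a + 5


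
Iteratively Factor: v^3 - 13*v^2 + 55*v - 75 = (v - 5)*(v^2 - 8*v + 15) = (v - 5)^2*(v - 3)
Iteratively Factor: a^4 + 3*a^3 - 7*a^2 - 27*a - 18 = (a + 1)*(a^3 + 2*a^2 - 9*a - 18) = (a - 3)*(a + 1)*(a^2 + 5*a + 6) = (a - 3)*(a + 1)*(a + 2)*(a + 3)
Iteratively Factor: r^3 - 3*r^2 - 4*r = (r + 1)*(r^2 - 4*r) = r*(r + 1)*(r - 4)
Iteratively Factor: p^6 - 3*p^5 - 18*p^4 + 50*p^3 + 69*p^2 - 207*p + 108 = (p + 3)*(p^5 - 6*p^4 + 50*p^2 - 81*p + 36) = (p - 1)*(p + 3)*(p^4 - 5*p^3 - 5*p^2 + 45*p - 36) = (p - 1)*(p + 3)^2*(p^3 - 8*p^2 + 19*p - 12) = (p - 1)^2*(p + 3)^2*(p^2 - 7*p + 12) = (p - 4)*(p - 1)^2*(p + 3)^2*(p - 3)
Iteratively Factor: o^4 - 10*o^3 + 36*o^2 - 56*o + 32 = (o - 2)*(o^3 - 8*o^2 + 20*o - 16) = (o - 2)^2*(o^2 - 6*o + 8) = (o - 4)*(o - 2)^2*(o - 2)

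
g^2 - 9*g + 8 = (g - 8)*(g - 1)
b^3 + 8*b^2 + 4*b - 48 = (b - 2)*(b + 4)*(b + 6)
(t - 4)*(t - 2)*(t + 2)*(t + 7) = t^4 + 3*t^3 - 32*t^2 - 12*t + 112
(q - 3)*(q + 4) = q^2 + q - 12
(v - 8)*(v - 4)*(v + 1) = v^3 - 11*v^2 + 20*v + 32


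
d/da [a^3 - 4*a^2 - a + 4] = 3*a^2 - 8*a - 1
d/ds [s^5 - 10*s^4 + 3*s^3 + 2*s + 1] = 5*s^4 - 40*s^3 + 9*s^2 + 2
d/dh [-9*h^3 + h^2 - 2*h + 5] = -27*h^2 + 2*h - 2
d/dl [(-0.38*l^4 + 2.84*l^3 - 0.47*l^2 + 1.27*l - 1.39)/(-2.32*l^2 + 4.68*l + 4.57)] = (1.7632*l^5 - 11.924*l^4 + 19.636*l^3 + 39.6832*l^2 - 10.7454*l + 12.3091)/(5.3824*l^4 - 21.7152*l^3 + 0.697599999999998*l^2 + 42.7752*l + 20.8849)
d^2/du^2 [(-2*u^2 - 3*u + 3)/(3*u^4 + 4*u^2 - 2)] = 4*(-27*u^8 - 81*u^7 + 147*u^6 - 54*u^5 + 90*u^4 - 114*u^3 + 102*u^2 - 36*u + 8)/(27*u^12 + 108*u^10 + 90*u^8 - 80*u^6 - 60*u^4 + 48*u^2 - 8)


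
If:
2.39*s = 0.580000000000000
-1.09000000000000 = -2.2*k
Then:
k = 0.50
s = 0.24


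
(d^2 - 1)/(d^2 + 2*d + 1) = (d - 1)/(d + 1)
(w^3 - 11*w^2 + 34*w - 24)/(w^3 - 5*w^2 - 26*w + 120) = (w - 1)/(w + 5)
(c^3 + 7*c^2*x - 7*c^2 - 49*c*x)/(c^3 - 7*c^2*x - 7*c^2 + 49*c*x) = (-c - 7*x)/(-c + 7*x)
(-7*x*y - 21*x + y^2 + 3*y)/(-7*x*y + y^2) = (y + 3)/y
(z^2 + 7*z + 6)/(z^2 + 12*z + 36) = (z + 1)/(z + 6)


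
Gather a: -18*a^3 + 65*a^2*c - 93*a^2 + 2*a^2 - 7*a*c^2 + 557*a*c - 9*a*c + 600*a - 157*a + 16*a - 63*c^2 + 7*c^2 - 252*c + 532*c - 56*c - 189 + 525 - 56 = -18*a^3 + a^2*(65*c - 91) + a*(-7*c^2 + 548*c + 459) - 56*c^2 + 224*c + 280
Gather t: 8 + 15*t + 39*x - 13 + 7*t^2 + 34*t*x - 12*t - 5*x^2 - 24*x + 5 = 7*t^2 + t*(34*x + 3) - 5*x^2 + 15*x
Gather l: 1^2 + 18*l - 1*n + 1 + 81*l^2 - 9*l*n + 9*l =81*l^2 + l*(27 - 9*n) - n + 2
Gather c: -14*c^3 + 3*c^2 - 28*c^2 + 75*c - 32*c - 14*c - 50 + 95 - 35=-14*c^3 - 25*c^2 + 29*c + 10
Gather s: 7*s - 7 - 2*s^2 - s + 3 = -2*s^2 + 6*s - 4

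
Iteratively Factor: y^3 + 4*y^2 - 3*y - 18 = (y + 3)*(y^2 + y - 6) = (y - 2)*(y + 3)*(y + 3)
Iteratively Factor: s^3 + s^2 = (s)*(s^2 + s) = s*(s + 1)*(s)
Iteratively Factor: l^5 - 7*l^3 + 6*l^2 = (l)*(l^4 - 7*l^2 + 6*l) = l^2*(l^3 - 7*l + 6) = l^2*(l - 2)*(l^2 + 2*l - 3) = l^2*(l - 2)*(l + 3)*(l - 1)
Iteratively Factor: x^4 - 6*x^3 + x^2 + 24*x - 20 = (x - 1)*(x^3 - 5*x^2 - 4*x + 20) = (x - 1)*(x + 2)*(x^2 - 7*x + 10) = (x - 5)*(x - 1)*(x + 2)*(x - 2)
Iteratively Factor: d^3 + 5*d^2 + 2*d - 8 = (d - 1)*(d^2 + 6*d + 8) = (d - 1)*(d + 4)*(d + 2)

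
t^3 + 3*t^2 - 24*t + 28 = (t - 2)^2*(t + 7)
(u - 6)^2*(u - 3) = u^3 - 15*u^2 + 72*u - 108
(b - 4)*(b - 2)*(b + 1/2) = b^3 - 11*b^2/2 + 5*b + 4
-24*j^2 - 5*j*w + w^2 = (-8*j + w)*(3*j + w)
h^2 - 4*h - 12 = (h - 6)*(h + 2)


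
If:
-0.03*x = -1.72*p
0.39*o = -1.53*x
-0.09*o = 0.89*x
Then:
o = 0.00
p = 0.00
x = 0.00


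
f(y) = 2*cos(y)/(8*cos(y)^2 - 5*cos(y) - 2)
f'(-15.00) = -0.21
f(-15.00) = -0.24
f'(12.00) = -30.25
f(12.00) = -3.23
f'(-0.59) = -21.03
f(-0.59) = -2.63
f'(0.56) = 33.77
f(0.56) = -3.43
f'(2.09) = 1.15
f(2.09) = -0.40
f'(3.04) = 0.02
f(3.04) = -0.18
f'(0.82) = 2.94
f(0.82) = -0.81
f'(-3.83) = 0.20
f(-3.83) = -0.23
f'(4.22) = -1.44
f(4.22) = -0.44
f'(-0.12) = -2.79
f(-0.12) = 2.16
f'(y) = 2*(16*sin(y)*cos(y) - 5*sin(y))*cos(y)/(8*cos(y)^2 - 5*cos(y) - 2)^2 - 2*sin(y)/(8*cos(y)^2 - 5*cos(y) - 2)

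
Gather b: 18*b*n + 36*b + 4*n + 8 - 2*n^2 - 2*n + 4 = b*(18*n + 36) - 2*n^2 + 2*n + 12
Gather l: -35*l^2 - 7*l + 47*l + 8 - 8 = -35*l^2 + 40*l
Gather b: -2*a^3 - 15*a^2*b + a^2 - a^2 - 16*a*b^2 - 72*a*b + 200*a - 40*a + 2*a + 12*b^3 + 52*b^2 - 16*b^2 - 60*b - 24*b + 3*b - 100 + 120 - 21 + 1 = -2*a^3 + 162*a + 12*b^3 + b^2*(36 - 16*a) + b*(-15*a^2 - 72*a - 81)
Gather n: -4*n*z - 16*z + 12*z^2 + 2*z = -4*n*z + 12*z^2 - 14*z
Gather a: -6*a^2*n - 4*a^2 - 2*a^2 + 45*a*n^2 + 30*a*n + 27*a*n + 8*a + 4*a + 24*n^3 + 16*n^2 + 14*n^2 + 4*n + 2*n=a^2*(-6*n - 6) + a*(45*n^2 + 57*n + 12) + 24*n^3 + 30*n^2 + 6*n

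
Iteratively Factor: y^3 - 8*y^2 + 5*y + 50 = (y - 5)*(y^2 - 3*y - 10) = (y - 5)*(y + 2)*(y - 5)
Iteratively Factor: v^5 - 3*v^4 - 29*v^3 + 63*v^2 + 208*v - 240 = (v + 3)*(v^4 - 6*v^3 - 11*v^2 + 96*v - 80) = (v - 1)*(v + 3)*(v^3 - 5*v^2 - 16*v + 80) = (v - 4)*(v - 1)*(v + 3)*(v^2 - v - 20) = (v - 5)*(v - 4)*(v - 1)*(v + 3)*(v + 4)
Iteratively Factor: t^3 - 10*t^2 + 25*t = (t)*(t^2 - 10*t + 25) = t*(t - 5)*(t - 5)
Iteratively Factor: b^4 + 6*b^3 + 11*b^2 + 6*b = (b + 3)*(b^3 + 3*b^2 + 2*b) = (b + 2)*(b + 3)*(b^2 + b) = b*(b + 2)*(b + 3)*(b + 1)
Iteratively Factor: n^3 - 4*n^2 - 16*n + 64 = (n - 4)*(n^2 - 16) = (n - 4)*(n + 4)*(n - 4)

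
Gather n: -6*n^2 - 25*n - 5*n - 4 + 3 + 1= -6*n^2 - 30*n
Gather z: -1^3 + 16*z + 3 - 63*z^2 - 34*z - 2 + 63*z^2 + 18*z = 0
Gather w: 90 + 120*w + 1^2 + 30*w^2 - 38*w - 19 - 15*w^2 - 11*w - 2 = 15*w^2 + 71*w + 70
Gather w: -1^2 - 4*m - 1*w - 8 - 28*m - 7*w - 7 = -32*m - 8*w - 16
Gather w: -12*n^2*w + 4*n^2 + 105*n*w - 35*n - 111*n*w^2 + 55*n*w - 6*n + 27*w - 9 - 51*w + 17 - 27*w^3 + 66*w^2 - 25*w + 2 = 4*n^2 - 41*n - 27*w^3 + w^2*(66 - 111*n) + w*(-12*n^2 + 160*n - 49) + 10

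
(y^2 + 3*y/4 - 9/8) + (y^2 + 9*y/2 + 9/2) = 2*y^2 + 21*y/4 + 27/8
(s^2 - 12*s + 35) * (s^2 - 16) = s^4 - 12*s^3 + 19*s^2 + 192*s - 560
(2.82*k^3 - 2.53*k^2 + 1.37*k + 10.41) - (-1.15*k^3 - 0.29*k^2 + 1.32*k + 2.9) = 3.97*k^3 - 2.24*k^2 + 0.05*k + 7.51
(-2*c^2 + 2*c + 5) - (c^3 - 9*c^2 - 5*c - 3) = -c^3 + 7*c^2 + 7*c + 8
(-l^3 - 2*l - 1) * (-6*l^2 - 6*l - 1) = 6*l^5 + 6*l^4 + 13*l^3 + 18*l^2 + 8*l + 1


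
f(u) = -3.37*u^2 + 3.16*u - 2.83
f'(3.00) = -17.06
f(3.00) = -23.68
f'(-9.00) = 63.82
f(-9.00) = -304.24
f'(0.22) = 1.68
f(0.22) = -2.30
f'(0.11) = 2.42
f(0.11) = -2.52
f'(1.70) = -8.30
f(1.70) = -7.20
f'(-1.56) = 13.67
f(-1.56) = -15.96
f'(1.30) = -5.60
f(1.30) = -4.42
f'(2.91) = -16.45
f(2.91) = -22.17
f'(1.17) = -4.73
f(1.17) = -3.75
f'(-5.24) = 38.48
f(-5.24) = -111.92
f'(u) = 3.16 - 6.74*u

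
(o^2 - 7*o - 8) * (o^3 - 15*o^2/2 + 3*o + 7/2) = o^5 - 29*o^4/2 + 95*o^3/2 + 85*o^2/2 - 97*o/2 - 28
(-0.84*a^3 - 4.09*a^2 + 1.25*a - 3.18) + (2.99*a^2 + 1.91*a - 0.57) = -0.84*a^3 - 1.1*a^2 + 3.16*a - 3.75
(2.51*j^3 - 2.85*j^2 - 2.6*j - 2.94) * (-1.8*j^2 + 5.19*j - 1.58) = -4.518*j^5 + 18.1569*j^4 - 14.0773*j^3 - 3.699*j^2 - 11.1506*j + 4.6452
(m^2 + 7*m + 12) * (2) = 2*m^2 + 14*m + 24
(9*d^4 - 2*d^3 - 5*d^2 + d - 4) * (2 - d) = -9*d^5 + 20*d^4 + d^3 - 11*d^2 + 6*d - 8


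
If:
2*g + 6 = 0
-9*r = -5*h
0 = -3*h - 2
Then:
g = -3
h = -2/3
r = -10/27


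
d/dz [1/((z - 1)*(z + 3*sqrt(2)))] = ((1 - z)*(z + 3*sqrt(2)) - (z - 1)^2)/((z - 1)^3*(z + 3*sqrt(2))^2)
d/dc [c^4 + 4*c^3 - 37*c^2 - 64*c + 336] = 4*c^3 + 12*c^2 - 74*c - 64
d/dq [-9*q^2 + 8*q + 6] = 8 - 18*q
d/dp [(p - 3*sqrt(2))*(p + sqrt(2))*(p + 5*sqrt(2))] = 3*p^2 + 6*sqrt(2)*p - 26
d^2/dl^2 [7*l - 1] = 0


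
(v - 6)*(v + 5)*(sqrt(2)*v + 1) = sqrt(2)*v^3 - sqrt(2)*v^2 + v^2 - 30*sqrt(2)*v - v - 30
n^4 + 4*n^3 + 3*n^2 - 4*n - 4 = (n - 1)*(n + 1)*(n + 2)^2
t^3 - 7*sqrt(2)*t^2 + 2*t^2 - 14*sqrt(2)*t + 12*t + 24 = (t + 2)*(t - 6*sqrt(2))*(t - sqrt(2))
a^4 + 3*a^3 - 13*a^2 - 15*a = a*(a - 3)*(a + 1)*(a + 5)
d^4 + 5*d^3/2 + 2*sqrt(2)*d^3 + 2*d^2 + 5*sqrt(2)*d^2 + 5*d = d*(d + 5/2)*(d + sqrt(2))^2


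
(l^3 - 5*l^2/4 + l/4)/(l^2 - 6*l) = (4*l^2 - 5*l + 1)/(4*(l - 6))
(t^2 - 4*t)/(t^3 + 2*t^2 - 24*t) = 1/(t + 6)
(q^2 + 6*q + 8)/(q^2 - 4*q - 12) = (q + 4)/(q - 6)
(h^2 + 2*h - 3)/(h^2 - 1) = (h + 3)/(h + 1)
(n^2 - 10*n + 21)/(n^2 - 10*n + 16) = (n^2 - 10*n + 21)/(n^2 - 10*n + 16)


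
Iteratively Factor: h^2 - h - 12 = (h - 4)*(h + 3)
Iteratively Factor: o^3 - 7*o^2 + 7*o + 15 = (o - 3)*(o^2 - 4*o - 5) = (o - 5)*(o - 3)*(o + 1)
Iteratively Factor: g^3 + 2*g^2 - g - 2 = (g + 1)*(g^2 + g - 2) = (g - 1)*(g + 1)*(g + 2)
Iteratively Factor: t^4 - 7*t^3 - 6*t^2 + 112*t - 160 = (t - 5)*(t^3 - 2*t^2 - 16*t + 32) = (t - 5)*(t + 4)*(t^2 - 6*t + 8) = (t - 5)*(t - 2)*(t + 4)*(t - 4)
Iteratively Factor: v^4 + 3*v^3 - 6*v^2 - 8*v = (v + 4)*(v^3 - v^2 - 2*v) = (v - 2)*(v + 4)*(v^2 + v) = v*(v - 2)*(v + 4)*(v + 1)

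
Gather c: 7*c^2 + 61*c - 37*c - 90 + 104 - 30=7*c^2 + 24*c - 16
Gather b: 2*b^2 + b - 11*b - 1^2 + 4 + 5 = 2*b^2 - 10*b + 8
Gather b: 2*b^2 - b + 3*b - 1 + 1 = 2*b^2 + 2*b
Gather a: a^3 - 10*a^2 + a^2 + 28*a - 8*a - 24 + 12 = a^3 - 9*a^2 + 20*a - 12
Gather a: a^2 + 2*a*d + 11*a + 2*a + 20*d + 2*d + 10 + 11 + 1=a^2 + a*(2*d + 13) + 22*d + 22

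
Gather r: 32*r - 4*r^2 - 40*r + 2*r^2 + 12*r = -2*r^2 + 4*r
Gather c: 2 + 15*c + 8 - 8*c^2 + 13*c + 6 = -8*c^2 + 28*c + 16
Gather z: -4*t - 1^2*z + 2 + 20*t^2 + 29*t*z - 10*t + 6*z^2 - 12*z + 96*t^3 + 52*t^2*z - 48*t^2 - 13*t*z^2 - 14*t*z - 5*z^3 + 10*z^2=96*t^3 - 28*t^2 - 14*t - 5*z^3 + z^2*(16 - 13*t) + z*(52*t^2 + 15*t - 13) + 2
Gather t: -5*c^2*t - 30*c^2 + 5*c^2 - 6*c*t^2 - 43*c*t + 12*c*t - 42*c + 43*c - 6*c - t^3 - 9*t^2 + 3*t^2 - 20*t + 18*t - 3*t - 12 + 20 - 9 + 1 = -25*c^2 - 5*c - t^3 + t^2*(-6*c - 6) + t*(-5*c^2 - 31*c - 5)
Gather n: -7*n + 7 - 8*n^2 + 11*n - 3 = -8*n^2 + 4*n + 4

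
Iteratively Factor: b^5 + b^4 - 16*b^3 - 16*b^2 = (b)*(b^4 + b^3 - 16*b^2 - 16*b) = b*(b + 1)*(b^3 - 16*b) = b^2*(b + 1)*(b^2 - 16) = b^2*(b - 4)*(b + 1)*(b + 4)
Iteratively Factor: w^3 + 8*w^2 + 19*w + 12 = (w + 4)*(w^2 + 4*w + 3) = (w + 3)*(w + 4)*(w + 1)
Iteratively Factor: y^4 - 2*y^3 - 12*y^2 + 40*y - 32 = (y - 2)*(y^3 - 12*y + 16) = (y - 2)*(y + 4)*(y^2 - 4*y + 4) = (y - 2)^2*(y + 4)*(y - 2)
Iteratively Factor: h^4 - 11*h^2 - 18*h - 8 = (h + 1)*(h^3 - h^2 - 10*h - 8) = (h - 4)*(h + 1)*(h^2 + 3*h + 2) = (h - 4)*(h + 1)^2*(h + 2)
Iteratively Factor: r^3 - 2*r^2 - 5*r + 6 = (r - 1)*(r^2 - r - 6) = (r - 3)*(r - 1)*(r + 2)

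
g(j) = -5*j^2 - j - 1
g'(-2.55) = 24.50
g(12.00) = -733.00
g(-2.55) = -30.96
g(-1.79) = -15.23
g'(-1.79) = 16.90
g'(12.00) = -121.00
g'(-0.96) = 8.60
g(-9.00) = -397.00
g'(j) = -10*j - 1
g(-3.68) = -65.03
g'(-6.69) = 65.90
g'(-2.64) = 25.40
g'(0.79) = -8.90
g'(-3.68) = 35.80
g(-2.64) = -33.21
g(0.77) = -4.73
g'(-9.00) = 89.00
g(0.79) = -4.91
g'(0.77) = -8.70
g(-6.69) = -218.09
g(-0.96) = -4.65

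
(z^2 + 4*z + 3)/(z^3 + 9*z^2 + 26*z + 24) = (z + 1)/(z^2 + 6*z + 8)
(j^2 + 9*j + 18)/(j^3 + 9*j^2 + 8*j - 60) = (j + 3)/(j^2 + 3*j - 10)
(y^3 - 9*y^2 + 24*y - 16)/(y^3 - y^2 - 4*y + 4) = (y^2 - 8*y + 16)/(y^2 - 4)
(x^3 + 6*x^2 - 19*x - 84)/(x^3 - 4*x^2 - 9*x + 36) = (x + 7)/(x - 3)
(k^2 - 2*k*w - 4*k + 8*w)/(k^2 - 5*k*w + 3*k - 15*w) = (k^2 - 2*k*w - 4*k + 8*w)/(k^2 - 5*k*w + 3*k - 15*w)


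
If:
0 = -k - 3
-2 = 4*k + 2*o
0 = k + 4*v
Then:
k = -3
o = 5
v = 3/4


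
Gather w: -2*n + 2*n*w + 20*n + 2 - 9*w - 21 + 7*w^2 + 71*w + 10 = 18*n + 7*w^2 + w*(2*n + 62) - 9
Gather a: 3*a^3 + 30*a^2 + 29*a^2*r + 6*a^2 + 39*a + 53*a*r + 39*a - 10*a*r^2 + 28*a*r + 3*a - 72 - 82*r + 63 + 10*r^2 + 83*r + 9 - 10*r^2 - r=3*a^3 + a^2*(29*r + 36) + a*(-10*r^2 + 81*r + 81)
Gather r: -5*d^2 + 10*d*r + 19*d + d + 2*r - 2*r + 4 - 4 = -5*d^2 + 10*d*r + 20*d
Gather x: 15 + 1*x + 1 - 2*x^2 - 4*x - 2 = -2*x^2 - 3*x + 14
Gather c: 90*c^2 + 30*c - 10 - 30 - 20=90*c^2 + 30*c - 60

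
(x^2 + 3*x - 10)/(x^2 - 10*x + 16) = (x + 5)/(x - 8)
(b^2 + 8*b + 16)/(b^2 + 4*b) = (b + 4)/b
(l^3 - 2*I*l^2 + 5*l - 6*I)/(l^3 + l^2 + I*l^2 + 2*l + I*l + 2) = (l - 3*I)/(l + 1)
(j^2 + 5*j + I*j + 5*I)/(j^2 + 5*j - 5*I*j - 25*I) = (j + I)/(j - 5*I)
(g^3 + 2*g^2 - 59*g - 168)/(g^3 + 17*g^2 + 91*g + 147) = (g - 8)/(g + 7)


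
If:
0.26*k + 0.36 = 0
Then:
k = -1.38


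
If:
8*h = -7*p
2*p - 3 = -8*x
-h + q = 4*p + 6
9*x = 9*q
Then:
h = 35/24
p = -5/3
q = 19/24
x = 19/24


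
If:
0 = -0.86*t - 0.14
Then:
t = -0.16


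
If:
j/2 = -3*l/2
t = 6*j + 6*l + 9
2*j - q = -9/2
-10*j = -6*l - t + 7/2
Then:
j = 11/16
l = -11/48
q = 47/8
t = 47/4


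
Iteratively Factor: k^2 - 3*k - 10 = (k + 2)*(k - 5)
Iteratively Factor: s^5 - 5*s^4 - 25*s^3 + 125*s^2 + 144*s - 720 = (s - 5)*(s^4 - 25*s^2 + 144) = (s - 5)*(s + 3)*(s^3 - 3*s^2 - 16*s + 48) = (s - 5)*(s - 3)*(s + 3)*(s^2 - 16) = (s - 5)*(s - 3)*(s + 3)*(s + 4)*(s - 4)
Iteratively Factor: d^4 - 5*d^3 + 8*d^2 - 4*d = (d - 2)*(d^3 - 3*d^2 + 2*d) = (d - 2)^2*(d^2 - d) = d*(d - 2)^2*(d - 1)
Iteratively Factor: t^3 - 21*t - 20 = (t + 1)*(t^2 - t - 20) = (t - 5)*(t + 1)*(t + 4)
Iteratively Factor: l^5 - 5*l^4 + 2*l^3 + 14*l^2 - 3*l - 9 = (l - 1)*(l^4 - 4*l^3 - 2*l^2 + 12*l + 9) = (l - 3)*(l - 1)*(l^3 - l^2 - 5*l - 3) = (l - 3)*(l - 1)*(l + 1)*(l^2 - 2*l - 3) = (l - 3)*(l - 1)*(l + 1)^2*(l - 3)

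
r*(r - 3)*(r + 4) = r^3 + r^2 - 12*r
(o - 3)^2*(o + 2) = o^3 - 4*o^2 - 3*o + 18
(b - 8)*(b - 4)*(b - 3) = b^3 - 15*b^2 + 68*b - 96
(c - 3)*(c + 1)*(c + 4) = c^3 + 2*c^2 - 11*c - 12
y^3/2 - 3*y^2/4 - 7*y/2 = y*(y/2 + 1)*(y - 7/2)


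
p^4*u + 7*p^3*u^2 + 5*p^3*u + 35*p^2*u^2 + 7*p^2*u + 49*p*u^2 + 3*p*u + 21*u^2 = (p + 1)*(p + 3)*(p + 7*u)*(p*u + u)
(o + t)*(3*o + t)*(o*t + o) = 3*o^3*t + 3*o^3 + 4*o^2*t^2 + 4*o^2*t + o*t^3 + o*t^2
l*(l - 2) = l^2 - 2*l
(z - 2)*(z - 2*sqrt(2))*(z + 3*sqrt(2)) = z^3 - 2*z^2 + sqrt(2)*z^2 - 12*z - 2*sqrt(2)*z + 24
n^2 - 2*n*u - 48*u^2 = (n - 8*u)*(n + 6*u)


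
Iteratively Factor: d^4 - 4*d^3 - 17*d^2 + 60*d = (d + 4)*(d^3 - 8*d^2 + 15*d) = (d - 3)*(d + 4)*(d^2 - 5*d) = (d - 5)*(d - 3)*(d + 4)*(d)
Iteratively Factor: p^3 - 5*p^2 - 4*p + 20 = (p - 5)*(p^2 - 4) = (p - 5)*(p + 2)*(p - 2)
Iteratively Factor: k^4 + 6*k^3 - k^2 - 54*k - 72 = (k - 3)*(k^3 + 9*k^2 + 26*k + 24) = (k - 3)*(k + 2)*(k^2 + 7*k + 12) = (k - 3)*(k + 2)*(k + 3)*(k + 4)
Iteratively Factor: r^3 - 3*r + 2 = (r + 2)*(r^2 - 2*r + 1) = (r - 1)*(r + 2)*(r - 1)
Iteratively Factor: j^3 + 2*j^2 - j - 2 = (j + 1)*(j^2 + j - 2) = (j + 1)*(j + 2)*(j - 1)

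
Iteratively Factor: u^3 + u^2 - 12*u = (u)*(u^2 + u - 12) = u*(u - 3)*(u + 4)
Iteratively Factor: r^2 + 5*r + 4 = (r + 4)*(r + 1)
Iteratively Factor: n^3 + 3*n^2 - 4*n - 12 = (n + 3)*(n^2 - 4) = (n - 2)*(n + 3)*(n + 2)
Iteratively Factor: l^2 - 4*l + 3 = (l - 1)*(l - 3)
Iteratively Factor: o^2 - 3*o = (o - 3)*(o)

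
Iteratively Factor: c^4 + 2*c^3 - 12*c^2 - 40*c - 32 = (c + 2)*(c^3 - 12*c - 16) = (c + 2)^2*(c^2 - 2*c - 8) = (c + 2)^3*(c - 4)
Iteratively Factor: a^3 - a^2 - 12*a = (a + 3)*(a^2 - 4*a) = (a - 4)*(a + 3)*(a)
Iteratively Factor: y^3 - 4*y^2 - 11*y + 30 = (y - 5)*(y^2 + y - 6) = (y - 5)*(y - 2)*(y + 3)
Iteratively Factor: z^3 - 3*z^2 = (z - 3)*(z^2) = z*(z - 3)*(z)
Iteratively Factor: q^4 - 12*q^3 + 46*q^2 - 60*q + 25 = (q - 5)*(q^3 - 7*q^2 + 11*q - 5) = (q - 5)^2*(q^2 - 2*q + 1) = (q - 5)^2*(q - 1)*(q - 1)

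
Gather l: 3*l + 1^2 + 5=3*l + 6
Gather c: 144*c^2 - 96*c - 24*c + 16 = 144*c^2 - 120*c + 16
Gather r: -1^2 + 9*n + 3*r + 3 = 9*n + 3*r + 2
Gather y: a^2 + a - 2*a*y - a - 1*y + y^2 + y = a^2 - 2*a*y + y^2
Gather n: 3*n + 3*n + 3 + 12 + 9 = 6*n + 24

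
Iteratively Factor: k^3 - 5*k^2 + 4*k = (k)*(k^2 - 5*k + 4) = k*(k - 1)*(k - 4)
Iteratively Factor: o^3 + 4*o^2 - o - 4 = (o + 4)*(o^2 - 1) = (o + 1)*(o + 4)*(o - 1)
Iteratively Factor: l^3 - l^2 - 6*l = (l + 2)*(l^2 - 3*l) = l*(l + 2)*(l - 3)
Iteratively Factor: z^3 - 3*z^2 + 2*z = (z - 2)*(z^2 - z) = z*(z - 2)*(z - 1)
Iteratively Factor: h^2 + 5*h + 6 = (h + 3)*(h + 2)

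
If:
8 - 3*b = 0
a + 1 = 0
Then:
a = -1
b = 8/3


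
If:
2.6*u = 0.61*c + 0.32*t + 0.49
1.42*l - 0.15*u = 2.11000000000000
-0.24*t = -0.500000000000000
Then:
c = 4.26229508196721*u - 1.89617486338798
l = 0.105633802816901*u + 1.48591549295775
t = 2.08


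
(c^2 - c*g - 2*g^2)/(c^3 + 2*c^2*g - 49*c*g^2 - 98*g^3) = (c^2 - c*g - 2*g^2)/(c^3 + 2*c^2*g - 49*c*g^2 - 98*g^3)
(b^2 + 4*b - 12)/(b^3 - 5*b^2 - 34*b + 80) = (b + 6)/(b^2 - 3*b - 40)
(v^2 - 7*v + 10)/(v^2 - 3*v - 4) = (-v^2 + 7*v - 10)/(-v^2 + 3*v + 4)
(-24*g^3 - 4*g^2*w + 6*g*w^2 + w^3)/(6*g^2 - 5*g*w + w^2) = (12*g^2 + 8*g*w + w^2)/(-3*g + w)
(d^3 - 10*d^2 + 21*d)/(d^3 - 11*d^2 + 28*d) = (d - 3)/(d - 4)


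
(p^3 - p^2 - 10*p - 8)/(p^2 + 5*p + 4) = (p^2 - 2*p - 8)/(p + 4)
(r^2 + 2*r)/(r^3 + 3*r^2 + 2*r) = 1/(r + 1)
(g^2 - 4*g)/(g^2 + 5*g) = (g - 4)/(g + 5)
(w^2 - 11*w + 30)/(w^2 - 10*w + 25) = (w - 6)/(w - 5)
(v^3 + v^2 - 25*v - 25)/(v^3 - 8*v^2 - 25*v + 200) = (v + 1)/(v - 8)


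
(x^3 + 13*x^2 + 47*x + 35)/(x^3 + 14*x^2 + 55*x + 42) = (x + 5)/(x + 6)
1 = 1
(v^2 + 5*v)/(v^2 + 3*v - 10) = v/(v - 2)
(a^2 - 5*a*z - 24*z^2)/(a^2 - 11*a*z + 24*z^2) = (-a - 3*z)/(-a + 3*z)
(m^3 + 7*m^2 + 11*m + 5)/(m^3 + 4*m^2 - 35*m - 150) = (m^2 + 2*m + 1)/(m^2 - m - 30)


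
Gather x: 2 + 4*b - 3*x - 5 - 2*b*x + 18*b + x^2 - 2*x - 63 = 22*b + x^2 + x*(-2*b - 5) - 66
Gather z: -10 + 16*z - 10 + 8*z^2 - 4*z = 8*z^2 + 12*z - 20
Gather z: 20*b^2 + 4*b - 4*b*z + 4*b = 20*b^2 - 4*b*z + 8*b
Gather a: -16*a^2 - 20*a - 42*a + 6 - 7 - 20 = -16*a^2 - 62*a - 21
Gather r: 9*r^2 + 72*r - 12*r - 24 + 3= 9*r^2 + 60*r - 21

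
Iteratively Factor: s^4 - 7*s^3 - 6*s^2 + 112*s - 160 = (s + 4)*(s^3 - 11*s^2 + 38*s - 40) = (s - 5)*(s + 4)*(s^2 - 6*s + 8) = (s - 5)*(s - 2)*(s + 4)*(s - 4)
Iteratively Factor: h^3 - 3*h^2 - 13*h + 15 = (h - 1)*(h^2 - 2*h - 15) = (h - 1)*(h + 3)*(h - 5)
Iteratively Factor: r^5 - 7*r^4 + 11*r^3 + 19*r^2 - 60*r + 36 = (r - 2)*(r^4 - 5*r^3 + r^2 + 21*r - 18) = (r - 2)*(r + 2)*(r^3 - 7*r^2 + 15*r - 9) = (r - 2)*(r - 1)*(r + 2)*(r^2 - 6*r + 9) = (r - 3)*(r - 2)*(r - 1)*(r + 2)*(r - 3)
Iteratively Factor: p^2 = (p)*(p)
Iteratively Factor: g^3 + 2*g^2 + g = (g + 1)*(g^2 + g) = g*(g + 1)*(g + 1)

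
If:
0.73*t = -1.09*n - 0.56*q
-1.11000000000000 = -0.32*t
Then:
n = -0.513761467889908*q - 2.32310779816514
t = 3.47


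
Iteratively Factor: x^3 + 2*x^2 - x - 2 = (x + 1)*(x^2 + x - 2) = (x + 1)*(x + 2)*(x - 1)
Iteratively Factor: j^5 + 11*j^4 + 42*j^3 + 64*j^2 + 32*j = (j + 4)*(j^4 + 7*j^3 + 14*j^2 + 8*j) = (j + 2)*(j + 4)*(j^3 + 5*j^2 + 4*j) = (j + 1)*(j + 2)*(j + 4)*(j^2 + 4*j) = j*(j + 1)*(j + 2)*(j + 4)*(j + 4)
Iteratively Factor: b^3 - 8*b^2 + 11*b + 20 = (b - 5)*(b^2 - 3*b - 4) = (b - 5)*(b - 4)*(b + 1)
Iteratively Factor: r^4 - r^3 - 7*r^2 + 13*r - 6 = (r + 3)*(r^3 - 4*r^2 + 5*r - 2) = (r - 1)*(r + 3)*(r^2 - 3*r + 2) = (r - 2)*(r - 1)*(r + 3)*(r - 1)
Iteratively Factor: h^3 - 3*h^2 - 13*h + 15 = (h + 3)*(h^2 - 6*h + 5) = (h - 5)*(h + 3)*(h - 1)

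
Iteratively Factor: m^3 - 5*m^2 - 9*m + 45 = (m + 3)*(m^2 - 8*m + 15) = (m - 5)*(m + 3)*(m - 3)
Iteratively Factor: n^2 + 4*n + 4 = (n + 2)*(n + 2)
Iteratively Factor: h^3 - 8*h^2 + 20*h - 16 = (h - 2)*(h^2 - 6*h + 8) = (h - 2)^2*(h - 4)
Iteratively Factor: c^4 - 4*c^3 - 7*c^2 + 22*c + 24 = (c - 3)*(c^3 - c^2 - 10*c - 8) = (c - 3)*(c + 1)*(c^2 - 2*c - 8) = (c - 4)*(c - 3)*(c + 1)*(c + 2)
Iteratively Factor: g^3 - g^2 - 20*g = (g - 5)*(g^2 + 4*g) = (g - 5)*(g + 4)*(g)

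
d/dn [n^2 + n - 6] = 2*n + 1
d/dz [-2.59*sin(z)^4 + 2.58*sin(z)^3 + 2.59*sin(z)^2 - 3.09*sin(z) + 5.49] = 1.295*sin(4*z) - 1.155*cos(z) - 1.935*cos(3*z)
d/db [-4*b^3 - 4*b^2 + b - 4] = -12*b^2 - 8*b + 1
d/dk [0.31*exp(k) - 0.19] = 0.31*exp(k)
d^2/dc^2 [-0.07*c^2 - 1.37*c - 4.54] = -0.140000000000000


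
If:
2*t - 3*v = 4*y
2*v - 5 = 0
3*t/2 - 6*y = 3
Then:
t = 11/2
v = 5/2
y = 7/8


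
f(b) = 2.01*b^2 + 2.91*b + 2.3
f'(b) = 4.02*b + 2.91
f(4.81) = 62.80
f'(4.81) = 22.25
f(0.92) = 6.68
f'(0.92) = 6.61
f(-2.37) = 6.69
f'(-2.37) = -6.62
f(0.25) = 3.15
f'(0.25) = 3.92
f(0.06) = 2.48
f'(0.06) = 3.15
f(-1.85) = 3.80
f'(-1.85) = -4.53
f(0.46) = 4.06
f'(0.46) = 4.76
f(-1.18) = 1.66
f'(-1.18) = -1.83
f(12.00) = 326.66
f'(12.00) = 51.15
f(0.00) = 2.30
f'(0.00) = 2.91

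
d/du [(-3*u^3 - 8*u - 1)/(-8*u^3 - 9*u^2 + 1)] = (27*u^4 - 128*u^3 - 105*u^2 - 18*u - 8)/(64*u^6 + 144*u^5 + 81*u^4 - 16*u^3 - 18*u^2 + 1)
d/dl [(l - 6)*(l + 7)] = 2*l + 1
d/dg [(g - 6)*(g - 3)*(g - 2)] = 3*g^2 - 22*g + 36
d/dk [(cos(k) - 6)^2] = 2*(6 - cos(k))*sin(k)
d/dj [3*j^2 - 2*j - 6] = 6*j - 2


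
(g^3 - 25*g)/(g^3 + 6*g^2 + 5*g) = (g - 5)/(g + 1)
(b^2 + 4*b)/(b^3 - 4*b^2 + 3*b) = (b + 4)/(b^2 - 4*b + 3)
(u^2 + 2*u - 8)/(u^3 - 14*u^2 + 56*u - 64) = (u + 4)/(u^2 - 12*u + 32)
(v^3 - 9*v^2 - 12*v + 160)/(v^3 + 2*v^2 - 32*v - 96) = (v^2 - 13*v + 40)/(v^2 - 2*v - 24)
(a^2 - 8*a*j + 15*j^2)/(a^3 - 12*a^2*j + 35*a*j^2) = (a - 3*j)/(a*(a - 7*j))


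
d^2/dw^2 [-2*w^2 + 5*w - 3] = -4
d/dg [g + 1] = 1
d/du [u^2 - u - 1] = 2*u - 1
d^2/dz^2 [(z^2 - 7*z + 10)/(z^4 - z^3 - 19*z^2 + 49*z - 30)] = 2*(3*z^5 - 27*z^4 - 22*z^3 + 150*z^2 + 435*z - 1115)/(z^9 + 3*z^8 - 48*z^7 - 56*z^6 + 906*z^5 - 618*z^4 - 5768*z^3 + 13680*z^2 - 11475*z + 3375)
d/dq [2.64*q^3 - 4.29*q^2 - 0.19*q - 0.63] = 7.92*q^2 - 8.58*q - 0.19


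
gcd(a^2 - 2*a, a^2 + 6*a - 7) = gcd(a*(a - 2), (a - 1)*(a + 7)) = 1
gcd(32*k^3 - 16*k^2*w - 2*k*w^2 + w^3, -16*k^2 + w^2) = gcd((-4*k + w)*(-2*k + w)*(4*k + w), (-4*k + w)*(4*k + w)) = -16*k^2 + w^2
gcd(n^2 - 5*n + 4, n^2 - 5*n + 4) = n^2 - 5*n + 4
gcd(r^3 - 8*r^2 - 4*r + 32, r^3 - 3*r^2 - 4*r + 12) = r^2 - 4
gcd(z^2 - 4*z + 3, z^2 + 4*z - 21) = z - 3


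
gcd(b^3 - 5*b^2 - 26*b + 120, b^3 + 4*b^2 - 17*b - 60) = b^2 + b - 20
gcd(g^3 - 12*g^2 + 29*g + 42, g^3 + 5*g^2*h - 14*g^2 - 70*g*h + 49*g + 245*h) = g - 7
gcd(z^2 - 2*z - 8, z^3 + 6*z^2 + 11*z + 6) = z + 2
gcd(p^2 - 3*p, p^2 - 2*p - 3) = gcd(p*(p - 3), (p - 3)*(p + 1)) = p - 3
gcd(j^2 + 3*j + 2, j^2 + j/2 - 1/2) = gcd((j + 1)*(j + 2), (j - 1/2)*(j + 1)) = j + 1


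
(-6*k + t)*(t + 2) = -6*k*t - 12*k + t^2 + 2*t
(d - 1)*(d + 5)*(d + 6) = d^3 + 10*d^2 + 19*d - 30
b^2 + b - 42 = (b - 6)*(b + 7)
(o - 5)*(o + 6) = o^2 + o - 30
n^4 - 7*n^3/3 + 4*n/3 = n*(n - 2)*(n - 1)*(n + 2/3)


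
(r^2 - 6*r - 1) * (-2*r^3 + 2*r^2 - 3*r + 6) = -2*r^5 + 14*r^4 - 13*r^3 + 22*r^2 - 33*r - 6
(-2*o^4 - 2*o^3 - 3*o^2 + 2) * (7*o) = -14*o^5 - 14*o^4 - 21*o^3 + 14*o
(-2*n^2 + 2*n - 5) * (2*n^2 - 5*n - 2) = -4*n^4 + 14*n^3 - 16*n^2 + 21*n + 10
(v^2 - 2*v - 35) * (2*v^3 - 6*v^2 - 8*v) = 2*v^5 - 10*v^4 - 66*v^3 + 226*v^2 + 280*v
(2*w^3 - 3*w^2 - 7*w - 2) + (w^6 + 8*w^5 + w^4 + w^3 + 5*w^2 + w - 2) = w^6 + 8*w^5 + w^4 + 3*w^3 + 2*w^2 - 6*w - 4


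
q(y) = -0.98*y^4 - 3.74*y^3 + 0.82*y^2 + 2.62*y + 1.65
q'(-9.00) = 1936.72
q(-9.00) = -3658.83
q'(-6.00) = 435.58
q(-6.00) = -446.79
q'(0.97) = -9.92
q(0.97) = 0.68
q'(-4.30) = 99.78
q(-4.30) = -32.14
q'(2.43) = -115.90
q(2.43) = -74.98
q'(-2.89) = -1.21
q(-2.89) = 22.84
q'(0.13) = 2.63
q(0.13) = 2.00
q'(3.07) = -211.52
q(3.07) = -177.85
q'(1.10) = -14.37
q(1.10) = -0.89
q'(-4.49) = 123.89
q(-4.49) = -53.34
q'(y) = -3.92*y^3 - 11.22*y^2 + 1.64*y + 2.62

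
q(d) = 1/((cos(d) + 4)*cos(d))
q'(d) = sin(d)/((cos(d) + 4)*cos(d)^2) + sin(d)/((cos(d) + 4)^2*cos(d)) = 2*(cos(d) + 2)*sin(d)/((cos(d) + 4)^2*cos(d)^2)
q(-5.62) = 0.27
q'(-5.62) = 0.24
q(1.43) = 1.72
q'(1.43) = 12.55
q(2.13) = -0.54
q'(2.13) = 0.74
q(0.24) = 0.21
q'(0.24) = 0.06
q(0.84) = 0.32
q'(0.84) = 0.41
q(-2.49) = -0.39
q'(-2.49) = -0.23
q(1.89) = -0.86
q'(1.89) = 2.39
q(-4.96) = 0.96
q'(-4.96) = 4.02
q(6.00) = 0.21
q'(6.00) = -0.07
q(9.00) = -0.36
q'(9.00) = 0.11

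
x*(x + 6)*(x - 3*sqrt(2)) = x^3 - 3*sqrt(2)*x^2 + 6*x^2 - 18*sqrt(2)*x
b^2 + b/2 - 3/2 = (b - 1)*(b + 3/2)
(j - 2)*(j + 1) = j^2 - j - 2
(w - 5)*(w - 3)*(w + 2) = w^3 - 6*w^2 - w + 30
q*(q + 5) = q^2 + 5*q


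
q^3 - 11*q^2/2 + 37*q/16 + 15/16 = (q - 5)*(q - 3/4)*(q + 1/4)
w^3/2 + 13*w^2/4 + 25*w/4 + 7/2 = (w/2 + 1)*(w + 1)*(w + 7/2)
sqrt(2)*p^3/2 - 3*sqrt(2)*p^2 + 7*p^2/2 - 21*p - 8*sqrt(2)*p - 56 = (p - 8)*(p + 7*sqrt(2)/2)*(sqrt(2)*p/2 + sqrt(2))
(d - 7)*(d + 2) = d^2 - 5*d - 14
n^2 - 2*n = n*(n - 2)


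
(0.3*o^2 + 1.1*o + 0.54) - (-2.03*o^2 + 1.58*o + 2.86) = 2.33*o^2 - 0.48*o - 2.32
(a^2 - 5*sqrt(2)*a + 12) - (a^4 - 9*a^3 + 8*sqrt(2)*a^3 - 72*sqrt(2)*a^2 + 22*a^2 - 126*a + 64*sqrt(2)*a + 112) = -a^4 - 8*sqrt(2)*a^3 + 9*a^3 - 21*a^2 + 72*sqrt(2)*a^2 - 69*sqrt(2)*a + 126*a - 100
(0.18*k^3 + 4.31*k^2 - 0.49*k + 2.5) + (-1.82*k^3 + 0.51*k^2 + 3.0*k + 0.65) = -1.64*k^3 + 4.82*k^2 + 2.51*k + 3.15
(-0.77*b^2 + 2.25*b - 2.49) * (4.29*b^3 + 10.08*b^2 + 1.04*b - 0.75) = -3.3033*b^5 + 1.8909*b^4 + 11.1971*b^3 - 22.1817*b^2 - 4.2771*b + 1.8675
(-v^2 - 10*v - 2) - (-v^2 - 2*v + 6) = -8*v - 8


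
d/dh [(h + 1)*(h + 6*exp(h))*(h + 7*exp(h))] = 13*h^2*exp(h) + 3*h^2 + 84*h*exp(2*h) + 39*h*exp(h) + 2*h + 126*exp(2*h) + 13*exp(h)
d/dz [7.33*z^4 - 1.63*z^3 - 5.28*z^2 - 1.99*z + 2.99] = 29.32*z^3 - 4.89*z^2 - 10.56*z - 1.99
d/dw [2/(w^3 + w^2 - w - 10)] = 2*(-3*w^2 - 2*w + 1)/(w^3 + w^2 - w - 10)^2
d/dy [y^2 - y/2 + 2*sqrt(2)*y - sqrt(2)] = 2*y - 1/2 + 2*sqrt(2)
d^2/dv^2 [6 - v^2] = -2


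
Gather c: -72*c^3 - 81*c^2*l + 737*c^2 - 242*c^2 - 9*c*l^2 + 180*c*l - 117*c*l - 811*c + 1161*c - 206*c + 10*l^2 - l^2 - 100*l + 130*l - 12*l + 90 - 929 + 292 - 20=-72*c^3 + c^2*(495 - 81*l) + c*(-9*l^2 + 63*l + 144) + 9*l^2 + 18*l - 567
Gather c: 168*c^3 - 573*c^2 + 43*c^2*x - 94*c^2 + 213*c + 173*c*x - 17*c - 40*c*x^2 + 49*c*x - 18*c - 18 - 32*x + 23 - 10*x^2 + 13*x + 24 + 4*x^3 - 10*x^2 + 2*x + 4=168*c^3 + c^2*(43*x - 667) + c*(-40*x^2 + 222*x + 178) + 4*x^3 - 20*x^2 - 17*x + 33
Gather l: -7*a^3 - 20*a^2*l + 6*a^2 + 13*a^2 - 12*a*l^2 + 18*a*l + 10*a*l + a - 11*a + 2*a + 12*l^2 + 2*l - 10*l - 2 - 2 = -7*a^3 + 19*a^2 - 8*a + l^2*(12 - 12*a) + l*(-20*a^2 + 28*a - 8) - 4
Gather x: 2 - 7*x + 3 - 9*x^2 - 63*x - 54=-9*x^2 - 70*x - 49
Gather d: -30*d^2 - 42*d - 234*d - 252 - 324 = -30*d^2 - 276*d - 576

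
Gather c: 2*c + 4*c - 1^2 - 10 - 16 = 6*c - 27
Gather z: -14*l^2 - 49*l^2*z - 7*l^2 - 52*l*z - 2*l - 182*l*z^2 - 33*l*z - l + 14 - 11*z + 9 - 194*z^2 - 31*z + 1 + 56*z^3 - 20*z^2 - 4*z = -21*l^2 - 3*l + 56*z^3 + z^2*(-182*l - 214) + z*(-49*l^2 - 85*l - 46) + 24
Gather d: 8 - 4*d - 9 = -4*d - 1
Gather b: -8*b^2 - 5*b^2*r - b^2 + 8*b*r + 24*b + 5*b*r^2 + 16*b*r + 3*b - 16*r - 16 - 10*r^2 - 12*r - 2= b^2*(-5*r - 9) + b*(5*r^2 + 24*r + 27) - 10*r^2 - 28*r - 18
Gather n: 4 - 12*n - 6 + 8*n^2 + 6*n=8*n^2 - 6*n - 2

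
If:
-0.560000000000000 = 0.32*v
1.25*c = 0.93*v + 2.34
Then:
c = 0.57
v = -1.75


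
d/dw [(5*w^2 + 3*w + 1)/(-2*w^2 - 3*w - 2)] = (-9*w^2 - 16*w - 3)/(4*w^4 + 12*w^3 + 17*w^2 + 12*w + 4)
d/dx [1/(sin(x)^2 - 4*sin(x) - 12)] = 2*(2 - sin(x))*cos(x)/((sin(x) - 6)^2*(sin(x) + 2)^2)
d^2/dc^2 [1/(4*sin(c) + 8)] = (2*sin(c) + cos(c)^2 + 1)/(4*(sin(c) + 2)^3)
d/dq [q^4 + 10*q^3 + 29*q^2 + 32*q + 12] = 4*q^3 + 30*q^2 + 58*q + 32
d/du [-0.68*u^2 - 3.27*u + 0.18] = -1.36*u - 3.27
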